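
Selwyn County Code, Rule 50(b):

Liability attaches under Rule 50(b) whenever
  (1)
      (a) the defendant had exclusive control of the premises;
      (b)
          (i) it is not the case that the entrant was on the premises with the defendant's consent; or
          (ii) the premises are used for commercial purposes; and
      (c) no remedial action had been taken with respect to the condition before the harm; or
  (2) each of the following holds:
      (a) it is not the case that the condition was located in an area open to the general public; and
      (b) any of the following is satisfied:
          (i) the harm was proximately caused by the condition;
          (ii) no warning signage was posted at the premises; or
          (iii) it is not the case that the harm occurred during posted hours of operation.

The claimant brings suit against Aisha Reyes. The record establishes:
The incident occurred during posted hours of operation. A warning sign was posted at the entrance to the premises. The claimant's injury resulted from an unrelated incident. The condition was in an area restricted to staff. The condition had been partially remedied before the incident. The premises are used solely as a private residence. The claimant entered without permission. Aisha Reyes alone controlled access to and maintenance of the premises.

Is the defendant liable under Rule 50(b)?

No — not liable.

(a) exclusive control — holds.
(i) not (consent to enter) — holds.
(ii) commercial use — not satisfied.
(b) = T OR F = true.
(c) no remedial action — not met.
(1): T AND T AND F → false.
(a) not (public area) — holds.
(i) proximate cause — not met.
(ii) no signage posted — fails.
(iii) not (during posted hours) — not satisfied.
(b): F OR F OR F → false.
(2): T AND F → false.
Overall = F OR F = false.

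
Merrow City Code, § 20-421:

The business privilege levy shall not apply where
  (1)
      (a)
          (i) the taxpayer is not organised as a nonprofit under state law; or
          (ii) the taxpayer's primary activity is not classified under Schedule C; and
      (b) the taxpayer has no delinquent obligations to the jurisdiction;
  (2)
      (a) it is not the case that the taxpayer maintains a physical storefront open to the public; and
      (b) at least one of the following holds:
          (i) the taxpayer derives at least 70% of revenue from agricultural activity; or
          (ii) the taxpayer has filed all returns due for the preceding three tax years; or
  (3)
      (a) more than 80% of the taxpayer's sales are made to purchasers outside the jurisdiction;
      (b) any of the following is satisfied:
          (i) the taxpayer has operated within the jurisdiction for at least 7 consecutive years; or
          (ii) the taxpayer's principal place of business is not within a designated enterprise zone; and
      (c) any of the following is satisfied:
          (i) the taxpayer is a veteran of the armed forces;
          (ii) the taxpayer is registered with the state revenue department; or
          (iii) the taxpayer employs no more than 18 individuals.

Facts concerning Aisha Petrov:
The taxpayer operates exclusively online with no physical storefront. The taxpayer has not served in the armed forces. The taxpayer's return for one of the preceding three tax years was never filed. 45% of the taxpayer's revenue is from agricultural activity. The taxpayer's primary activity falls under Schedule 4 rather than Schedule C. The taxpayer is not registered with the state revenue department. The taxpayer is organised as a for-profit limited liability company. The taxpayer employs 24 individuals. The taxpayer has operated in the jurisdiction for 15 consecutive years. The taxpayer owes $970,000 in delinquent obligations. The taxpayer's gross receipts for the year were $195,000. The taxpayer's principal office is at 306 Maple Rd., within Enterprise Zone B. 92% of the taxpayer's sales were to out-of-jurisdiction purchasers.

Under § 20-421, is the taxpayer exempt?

No — not exempt.

(i) not (nonprofit) — satisfied.
(ii) not (Schedule C activity) — holds.
So (a) is satisfied (T OR T).
(b) no delinquency — not satisfied.
So (1) is not satisfied (T AND F).
(a) not (has storefront) — holds.
(i) ≥70% agricultural — fails.
(ii) returns current — not satisfied.
(b): F OR F → false.
(2) = T AND F = false.
(a) >80% out-of-jur. sales — satisfied.
(i) ≥ 7 yrs in jurisdiction — holds.
(ii) not (in enterprise zone) — fails.
(b) = T OR F = true.
(i) veteran — not satisfied.
(ii) state-registered — fails.
(iii) ≤ 18 employees — not met.
(c) = F OR F OR F = false.
(3): T AND T AND F → false.
Overall: F OR F OR F → false.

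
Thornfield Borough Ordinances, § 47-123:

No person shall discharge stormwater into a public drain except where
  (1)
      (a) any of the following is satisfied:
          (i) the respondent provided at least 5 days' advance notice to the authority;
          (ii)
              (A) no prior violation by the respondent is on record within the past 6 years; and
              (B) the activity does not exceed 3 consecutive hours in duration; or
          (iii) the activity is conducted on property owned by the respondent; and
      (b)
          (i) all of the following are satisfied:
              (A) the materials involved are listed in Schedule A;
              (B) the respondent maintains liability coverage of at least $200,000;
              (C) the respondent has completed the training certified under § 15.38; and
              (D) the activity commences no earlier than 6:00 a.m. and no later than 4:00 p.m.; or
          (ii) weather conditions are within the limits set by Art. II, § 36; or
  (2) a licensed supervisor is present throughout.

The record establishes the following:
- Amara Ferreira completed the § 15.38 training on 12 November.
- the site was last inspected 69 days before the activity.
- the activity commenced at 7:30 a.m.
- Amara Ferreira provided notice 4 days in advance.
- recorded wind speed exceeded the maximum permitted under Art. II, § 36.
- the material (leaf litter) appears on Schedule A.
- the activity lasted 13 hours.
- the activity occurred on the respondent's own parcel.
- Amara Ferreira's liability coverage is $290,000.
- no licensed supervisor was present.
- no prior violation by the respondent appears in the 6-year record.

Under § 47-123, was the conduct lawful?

Yes — lawful.

(i) ≥5 days' notice — not met.
(A) no prior violation — met.
(B) ≤ 3 hrs duration — not satisfied.
(ii): T AND F → false.
(iii) own property — holds.
(a): F OR F OR T → true.
(A) Schedule A material — holds.
(B) coverage ≥ $200,000 — met.
(C) training certified — satisfied.
(D) start within hours — holds.
So (i) is satisfied (T AND T AND T AND T).
(ii) weather ok — not satisfied.
(b): T OR F → true.
(1) = T AND T = true.
(2) supervisor present — fails.
So Overall is satisfied (T OR F).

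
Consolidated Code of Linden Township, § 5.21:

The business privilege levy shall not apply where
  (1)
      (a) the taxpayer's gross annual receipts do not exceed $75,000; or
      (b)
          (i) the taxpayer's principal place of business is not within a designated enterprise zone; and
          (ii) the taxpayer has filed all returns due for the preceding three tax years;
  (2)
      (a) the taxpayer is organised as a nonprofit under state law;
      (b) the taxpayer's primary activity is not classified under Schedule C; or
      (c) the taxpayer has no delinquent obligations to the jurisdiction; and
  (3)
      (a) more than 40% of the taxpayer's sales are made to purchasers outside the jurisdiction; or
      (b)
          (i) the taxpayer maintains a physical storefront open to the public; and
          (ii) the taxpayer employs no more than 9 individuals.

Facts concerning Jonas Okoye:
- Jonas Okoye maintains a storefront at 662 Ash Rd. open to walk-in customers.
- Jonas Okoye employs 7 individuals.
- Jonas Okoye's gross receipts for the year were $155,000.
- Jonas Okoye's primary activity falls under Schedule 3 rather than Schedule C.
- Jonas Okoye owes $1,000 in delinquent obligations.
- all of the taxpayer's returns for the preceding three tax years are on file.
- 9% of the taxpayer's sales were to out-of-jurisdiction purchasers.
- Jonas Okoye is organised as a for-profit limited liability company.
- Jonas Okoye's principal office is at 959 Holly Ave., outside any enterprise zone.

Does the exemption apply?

Yes — exempt.

(a) receipts ≤ $75,000 — not met.
(i) not (in enterprise zone) — met.
(ii) returns current — holds.
So (b) is satisfied (T AND T).
So (1) is satisfied (F OR T).
(a) nonprofit — not satisfied.
(b) not (Schedule C activity) — satisfied.
(c) no delinquency — not met.
(2) = F OR T OR F = true.
(a) >40% out-of-jur. sales — fails.
(i) has storefront — met.
(ii) ≤ 9 employees — holds.
(b) = T AND T = true.
So (3) is satisfied (F OR T).
Overall: T AND T AND T → true.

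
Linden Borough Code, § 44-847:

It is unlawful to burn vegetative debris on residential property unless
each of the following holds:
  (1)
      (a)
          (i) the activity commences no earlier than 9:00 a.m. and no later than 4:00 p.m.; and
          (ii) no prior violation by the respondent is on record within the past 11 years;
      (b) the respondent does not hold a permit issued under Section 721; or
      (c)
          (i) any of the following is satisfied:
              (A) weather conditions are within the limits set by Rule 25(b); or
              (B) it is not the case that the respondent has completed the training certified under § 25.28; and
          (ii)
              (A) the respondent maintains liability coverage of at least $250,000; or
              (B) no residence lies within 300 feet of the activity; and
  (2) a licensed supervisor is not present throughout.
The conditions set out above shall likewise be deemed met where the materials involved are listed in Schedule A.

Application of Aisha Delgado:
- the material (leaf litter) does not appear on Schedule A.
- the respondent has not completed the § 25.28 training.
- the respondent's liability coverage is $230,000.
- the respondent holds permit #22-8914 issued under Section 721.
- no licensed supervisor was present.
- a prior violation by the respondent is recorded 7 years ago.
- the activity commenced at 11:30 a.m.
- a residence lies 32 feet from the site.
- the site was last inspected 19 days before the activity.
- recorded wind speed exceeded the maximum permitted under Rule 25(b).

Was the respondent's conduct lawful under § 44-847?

No — unlawful.

(i) start within hours — met.
(ii) no prior violation — fails.
(a): T AND F → false.
(b) not (holds permit) — not met.
(A) weather ok — fails.
(B) not (training certified) — holds.
(i): F OR T → true.
(A) coverage ≥ $250,000 — not met.
(B) no residence in 300 ft — not met.
(ii): F OR F → false.
(c) = T AND F = false.
(1) = F OR F OR F = false.
(2) not (supervisor present) — met.
Overall = F AND T = false.
Exception (Schedule A material) — not satisfied.
Result: main false OR exception false → false.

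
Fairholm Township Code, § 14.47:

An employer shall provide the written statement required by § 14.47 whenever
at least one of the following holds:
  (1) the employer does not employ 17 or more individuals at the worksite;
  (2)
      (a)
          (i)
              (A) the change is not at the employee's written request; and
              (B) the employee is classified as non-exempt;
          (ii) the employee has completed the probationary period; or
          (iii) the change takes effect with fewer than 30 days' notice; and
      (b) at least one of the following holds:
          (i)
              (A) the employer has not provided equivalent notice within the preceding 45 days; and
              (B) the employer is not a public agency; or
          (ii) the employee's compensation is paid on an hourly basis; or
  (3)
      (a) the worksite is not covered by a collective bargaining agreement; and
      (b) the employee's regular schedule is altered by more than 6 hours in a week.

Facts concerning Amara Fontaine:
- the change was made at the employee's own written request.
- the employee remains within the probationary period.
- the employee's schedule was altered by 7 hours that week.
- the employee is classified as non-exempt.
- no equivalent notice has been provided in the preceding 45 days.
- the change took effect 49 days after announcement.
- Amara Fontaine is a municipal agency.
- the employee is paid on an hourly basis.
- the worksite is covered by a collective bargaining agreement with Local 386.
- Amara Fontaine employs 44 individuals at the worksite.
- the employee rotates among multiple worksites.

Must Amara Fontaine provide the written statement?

(1) not (≥ 17 at site) — not satisfied.
(A) not employee-requested — not satisfied.
(B) non-exempt — met.
So (i) is not satisfied (F AND T).
(ii) past probation — fails.
(iii) < 30 days' notice — not met.
(a) = F OR F OR F = false.
(A) no recent notice — satisfied.
(B) not (public agency) — not satisfied.
So (i) is not satisfied (T AND F).
(ii) hourly-paid — holds.
(b) = F OR T = true.
(2): F AND T → false.
(a) no CBA — not satisfied.
(b) schedule shift > 6h — holds.
So (3) is not satisfied (F AND T).
So Overall is not satisfied (F OR F OR F).

No — not required.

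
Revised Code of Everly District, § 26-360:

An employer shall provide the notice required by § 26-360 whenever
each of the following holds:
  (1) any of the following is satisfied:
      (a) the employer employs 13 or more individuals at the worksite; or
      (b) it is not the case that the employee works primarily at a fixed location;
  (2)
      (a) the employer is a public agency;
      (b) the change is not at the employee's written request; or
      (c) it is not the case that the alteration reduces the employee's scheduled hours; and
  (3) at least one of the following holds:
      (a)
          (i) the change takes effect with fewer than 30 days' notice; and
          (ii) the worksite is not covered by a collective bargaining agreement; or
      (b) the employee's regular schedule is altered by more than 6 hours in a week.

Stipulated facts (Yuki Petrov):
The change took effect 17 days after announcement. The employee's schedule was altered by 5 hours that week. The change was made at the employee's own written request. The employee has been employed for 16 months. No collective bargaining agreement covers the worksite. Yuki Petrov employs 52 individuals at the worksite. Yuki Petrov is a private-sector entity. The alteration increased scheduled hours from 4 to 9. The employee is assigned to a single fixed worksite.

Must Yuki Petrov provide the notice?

Yes — required.

(a) ≥ 13 at site — met.
(b) not (fixed location) — not satisfied.
So (1) is satisfied (T OR F).
(a) public agency — fails.
(b) not employee-requested — fails.
(c) not (hours reduced) — met.
So (2) is satisfied (F OR F OR T).
(i) < 30 days' notice — satisfied.
(ii) no CBA — met.
(a) = T AND T = true.
(b) schedule shift > 6h — not met.
(3) = T OR F = true.
So Overall is satisfied (T AND T AND T).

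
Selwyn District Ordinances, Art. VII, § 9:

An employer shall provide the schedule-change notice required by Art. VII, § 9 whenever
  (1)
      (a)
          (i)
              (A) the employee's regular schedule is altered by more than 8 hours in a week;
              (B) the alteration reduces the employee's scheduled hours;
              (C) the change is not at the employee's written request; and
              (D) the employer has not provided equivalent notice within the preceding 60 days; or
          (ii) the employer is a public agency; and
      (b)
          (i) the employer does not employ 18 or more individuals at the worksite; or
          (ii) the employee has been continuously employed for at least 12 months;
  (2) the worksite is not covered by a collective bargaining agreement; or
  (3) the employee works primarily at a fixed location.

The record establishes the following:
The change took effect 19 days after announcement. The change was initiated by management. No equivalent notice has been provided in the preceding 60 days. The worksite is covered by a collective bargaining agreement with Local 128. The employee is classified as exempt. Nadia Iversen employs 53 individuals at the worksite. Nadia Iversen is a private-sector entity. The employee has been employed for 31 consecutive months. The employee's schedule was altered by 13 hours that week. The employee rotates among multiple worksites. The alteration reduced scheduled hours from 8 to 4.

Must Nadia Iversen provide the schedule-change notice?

Yes — required.

(A) schedule shift > 8h — satisfied.
(B) hours reduced — satisfied.
(C) not employee-requested — holds.
(D) no recent notice — met.
(i): T AND T AND T AND T → true.
(ii) public agency — not met.
(a): T OR F → true.
(i) not (≥ 18 at site) — not met.
(ii) tenure ≥ 12 mo. — met.
So (b) is satisfied (F OR T).
(1): T AND T → true.
(2) no CBA — not met.
(3) fixed location — not satisfied.
Overall = T OR F OR F = true.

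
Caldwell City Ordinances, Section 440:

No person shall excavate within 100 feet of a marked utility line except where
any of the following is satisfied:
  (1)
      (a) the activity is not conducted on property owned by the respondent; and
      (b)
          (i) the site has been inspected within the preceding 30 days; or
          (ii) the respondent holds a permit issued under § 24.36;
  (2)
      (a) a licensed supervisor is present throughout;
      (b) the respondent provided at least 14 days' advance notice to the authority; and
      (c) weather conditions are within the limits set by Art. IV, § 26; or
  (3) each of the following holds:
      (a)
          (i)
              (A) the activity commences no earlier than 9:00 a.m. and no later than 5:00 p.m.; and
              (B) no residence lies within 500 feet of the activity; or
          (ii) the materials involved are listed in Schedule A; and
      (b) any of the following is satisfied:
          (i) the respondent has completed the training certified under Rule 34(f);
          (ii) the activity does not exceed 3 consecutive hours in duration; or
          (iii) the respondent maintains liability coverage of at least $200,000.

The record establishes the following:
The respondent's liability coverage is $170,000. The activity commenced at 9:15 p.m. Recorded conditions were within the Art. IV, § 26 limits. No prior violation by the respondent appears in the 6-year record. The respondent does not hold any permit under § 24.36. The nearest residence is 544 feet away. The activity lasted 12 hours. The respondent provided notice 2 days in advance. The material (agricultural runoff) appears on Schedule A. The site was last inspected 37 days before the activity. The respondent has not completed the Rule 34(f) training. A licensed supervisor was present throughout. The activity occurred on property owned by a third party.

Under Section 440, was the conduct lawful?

(a) not (own property) — satisfied.
(i) site inspected — not met.
(ii) holds permit — fails.
So (b) is not satisfied (F OR F).
(1) = T AND F = false.
(a) supervisor present — holds.
(b) ≥14 days' notice — fails.
(c) weather ok — satisfied.
So (2) is not satisfied (T AND F AND T).
(A) start within hours — fails.
(B) no residence in 500 ft — satisfied.
So (i) is not satisfied (F AND T).
(ii) Schedule A material — met.
(a): F OR T → true.
(i) training certified — not met.
(ii) ≤ 3 hrs duration — not met.
(iii) coverage ≥ $200,000 — not met.
(b) = F OR F OR F = false.
(3) = T AND F = false.
Overall = F OR F OR F = false.

No — unlawful.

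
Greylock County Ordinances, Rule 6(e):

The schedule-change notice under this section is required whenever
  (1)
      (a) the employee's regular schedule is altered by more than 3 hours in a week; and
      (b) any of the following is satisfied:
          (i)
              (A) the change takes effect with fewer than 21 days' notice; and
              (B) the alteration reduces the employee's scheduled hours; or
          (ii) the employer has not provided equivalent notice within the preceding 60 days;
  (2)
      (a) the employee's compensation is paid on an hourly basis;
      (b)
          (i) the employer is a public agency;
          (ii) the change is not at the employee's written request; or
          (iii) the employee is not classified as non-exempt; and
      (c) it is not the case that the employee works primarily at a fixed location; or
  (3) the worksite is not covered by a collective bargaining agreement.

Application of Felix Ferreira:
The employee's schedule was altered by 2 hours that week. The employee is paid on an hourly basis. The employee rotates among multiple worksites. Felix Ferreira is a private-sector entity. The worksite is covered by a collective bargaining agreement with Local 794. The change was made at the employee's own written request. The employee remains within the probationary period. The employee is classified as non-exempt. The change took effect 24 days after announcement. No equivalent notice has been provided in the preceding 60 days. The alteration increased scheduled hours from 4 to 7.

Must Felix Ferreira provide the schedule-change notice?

(a) schedule shift > 3h — not satisfied.
(A) < 21 days' notice — fails.
(B) hours reduced — fails.
(i) = F AND F = false.
(ii) no recent notice — met.
(b) = F OR T = true.
So (1) is not satisfied (F AND T).
(a) hourly-paid — met.
(i) public agency — not met.
(ii) not employee-requested — not satisfied.
(iii) not (non-exempt) — not met.
So (b) is not satisfied (F OR F OR F).
(c) not (fixed location) — met.
(2): T AND F AND T → false.
(3) no CBA — not met.
Overall = F OR F OR F = false.

No — not required.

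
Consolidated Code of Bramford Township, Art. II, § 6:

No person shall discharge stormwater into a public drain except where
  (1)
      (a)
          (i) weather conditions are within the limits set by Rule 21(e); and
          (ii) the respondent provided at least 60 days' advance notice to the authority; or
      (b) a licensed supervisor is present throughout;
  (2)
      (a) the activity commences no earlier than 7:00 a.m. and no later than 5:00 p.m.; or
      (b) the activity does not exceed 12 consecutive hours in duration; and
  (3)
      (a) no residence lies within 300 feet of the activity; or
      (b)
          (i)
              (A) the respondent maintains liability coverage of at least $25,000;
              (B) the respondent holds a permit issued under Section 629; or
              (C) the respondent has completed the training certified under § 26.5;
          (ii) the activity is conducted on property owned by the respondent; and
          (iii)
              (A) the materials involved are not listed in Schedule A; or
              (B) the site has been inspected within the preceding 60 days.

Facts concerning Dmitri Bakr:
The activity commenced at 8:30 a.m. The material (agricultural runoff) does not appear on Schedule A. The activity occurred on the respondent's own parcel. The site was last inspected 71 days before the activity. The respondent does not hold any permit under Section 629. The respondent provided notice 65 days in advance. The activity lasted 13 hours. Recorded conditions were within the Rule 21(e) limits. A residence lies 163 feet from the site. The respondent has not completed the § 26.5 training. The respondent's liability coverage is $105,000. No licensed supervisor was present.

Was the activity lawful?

(i) weather ok — holds.
(ii) ≥60 days' notice — satisfied.
So (a) is satisfied (T AND T).
(b) supervisor present — not satisfied.
(1) = T OR F = true.
(a) start within hours — satisfied.
(b) ≤ 12 hrs duration — not satisfied.
(2) = T OR F = true.
(a) no residence in 300 ft — fails.
(A) coverage ≥ $25,000 — holds.
(B) holds permit — not satisfied.
(C) training certified — not satisfied.
(i): T OR F OR F → true.
(ii) own property — holds.
(A) not (Schedule A material) — holds.
(B) site inspected — not satisfied.
(iii): T OR F → true.
So (b) is satisfied (T AND T AND T).
So (3) is satisfied (F OR T).
So Overall is satisfied (T AND T AND T).

Yes — lawful.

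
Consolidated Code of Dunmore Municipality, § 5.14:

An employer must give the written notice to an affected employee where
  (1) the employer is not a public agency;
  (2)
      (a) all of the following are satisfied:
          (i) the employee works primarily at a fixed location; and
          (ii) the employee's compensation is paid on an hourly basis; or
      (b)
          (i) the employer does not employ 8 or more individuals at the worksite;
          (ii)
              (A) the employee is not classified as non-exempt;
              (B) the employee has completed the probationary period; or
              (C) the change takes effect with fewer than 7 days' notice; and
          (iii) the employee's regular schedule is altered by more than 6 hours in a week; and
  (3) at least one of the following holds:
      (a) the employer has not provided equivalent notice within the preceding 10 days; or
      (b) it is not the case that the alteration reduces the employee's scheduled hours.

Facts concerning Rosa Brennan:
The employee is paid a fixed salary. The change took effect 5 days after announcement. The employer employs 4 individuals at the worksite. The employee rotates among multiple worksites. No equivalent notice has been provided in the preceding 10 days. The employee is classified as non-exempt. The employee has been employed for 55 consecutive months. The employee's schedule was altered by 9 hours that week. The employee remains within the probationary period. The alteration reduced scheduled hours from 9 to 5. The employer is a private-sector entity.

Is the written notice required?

(1) not (public agency) — satisfied.
(i) fixed location — fails.
(ii) hourly-paid — not met.
(a): F AND F → false.
(i) not (≥ 8 at site) — satisfied.
(A) not (non-exempt) — fails.
(B) past probation — fails.
(C) < 7 days' notice — holds.
So (ii) is satisfied (F OR F OR T).
(iii) schedule shift > 6h — holds.
(b) = T AND T AND T = true.
So (2) is satisfied (F OR T).
(a) no recent notice — met.
(b) not (hours reduced) — not satisfied.
So (3) is satisfied (T OR F).
Overall: T AND T AND T → true.

Yes — required.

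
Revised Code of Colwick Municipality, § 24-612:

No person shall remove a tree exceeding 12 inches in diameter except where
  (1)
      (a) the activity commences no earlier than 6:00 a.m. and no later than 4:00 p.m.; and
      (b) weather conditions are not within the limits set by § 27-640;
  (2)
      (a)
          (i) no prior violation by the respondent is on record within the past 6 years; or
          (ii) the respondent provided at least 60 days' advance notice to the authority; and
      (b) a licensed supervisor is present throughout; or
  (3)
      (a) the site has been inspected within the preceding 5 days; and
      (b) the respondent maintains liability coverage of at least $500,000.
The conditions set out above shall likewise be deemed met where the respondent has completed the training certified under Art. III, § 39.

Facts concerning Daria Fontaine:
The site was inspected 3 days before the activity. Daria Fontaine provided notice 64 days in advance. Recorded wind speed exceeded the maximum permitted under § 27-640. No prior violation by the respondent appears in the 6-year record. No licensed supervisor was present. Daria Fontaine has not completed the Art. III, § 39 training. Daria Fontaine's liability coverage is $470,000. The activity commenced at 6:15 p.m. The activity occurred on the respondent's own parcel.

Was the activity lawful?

(a) start within hours — not met.
(b) not (weather ok) — met.
So (1) is not satisfied (F AND T).
(i) no prior violation — satisfied.
(ii) ≥60 days' notice — met.
(a): T OR T → true.
(b) supervisor present — not met.
(2) = T AND F = false.
(a) site inspected — satisfied.
(b) coverage ≥ $500,000 — not satisfied.
(3) = T AND F = false.
Overall = F OR F OR F = false.
Exception (training certified) — not satisfied.
Result: main false OR exception false → false.

No — unlawful.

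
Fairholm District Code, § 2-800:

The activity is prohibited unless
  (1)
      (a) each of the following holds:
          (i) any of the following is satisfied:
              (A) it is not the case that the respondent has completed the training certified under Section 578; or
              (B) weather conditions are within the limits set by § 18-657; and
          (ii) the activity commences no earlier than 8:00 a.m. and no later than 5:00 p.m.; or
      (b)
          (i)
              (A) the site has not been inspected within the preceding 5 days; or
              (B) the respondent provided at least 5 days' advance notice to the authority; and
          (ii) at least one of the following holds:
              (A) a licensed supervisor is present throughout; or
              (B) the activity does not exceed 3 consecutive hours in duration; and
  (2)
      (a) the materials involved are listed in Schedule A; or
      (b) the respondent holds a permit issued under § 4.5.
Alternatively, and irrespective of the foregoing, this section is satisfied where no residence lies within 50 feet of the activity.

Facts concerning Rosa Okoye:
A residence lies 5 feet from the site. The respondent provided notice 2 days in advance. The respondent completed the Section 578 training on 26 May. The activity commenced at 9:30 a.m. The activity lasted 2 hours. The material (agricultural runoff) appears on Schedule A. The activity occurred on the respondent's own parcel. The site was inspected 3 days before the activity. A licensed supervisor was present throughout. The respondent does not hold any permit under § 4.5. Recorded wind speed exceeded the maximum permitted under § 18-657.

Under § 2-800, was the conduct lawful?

(A) not (training certified) — not met.
(B) weather ok — not met.
(i): F OR F → false.
(ii) start within hours — met.
(a): F AND T → false.
(A) not (site inspected) — fails.
(B) ≥5 days' notice — not met.
(i) = F OR F = false.
(A) supervisor present — satisfied.
(B) ≤ 3 hrs duration — holds.
(ii): T OR T → true.
(b): F AND T → false.
(1) = F OR F = false.
(a) Schedule A material — satisfied.
(b) holds permit — not satisfied.
So (2) is satisfied (T OR F).
So Overall is not satisfied (F AND T).
Exception (no residence in 50 ft) — not satisfied.
Result: main false OR exception false → false.

No — unlawful.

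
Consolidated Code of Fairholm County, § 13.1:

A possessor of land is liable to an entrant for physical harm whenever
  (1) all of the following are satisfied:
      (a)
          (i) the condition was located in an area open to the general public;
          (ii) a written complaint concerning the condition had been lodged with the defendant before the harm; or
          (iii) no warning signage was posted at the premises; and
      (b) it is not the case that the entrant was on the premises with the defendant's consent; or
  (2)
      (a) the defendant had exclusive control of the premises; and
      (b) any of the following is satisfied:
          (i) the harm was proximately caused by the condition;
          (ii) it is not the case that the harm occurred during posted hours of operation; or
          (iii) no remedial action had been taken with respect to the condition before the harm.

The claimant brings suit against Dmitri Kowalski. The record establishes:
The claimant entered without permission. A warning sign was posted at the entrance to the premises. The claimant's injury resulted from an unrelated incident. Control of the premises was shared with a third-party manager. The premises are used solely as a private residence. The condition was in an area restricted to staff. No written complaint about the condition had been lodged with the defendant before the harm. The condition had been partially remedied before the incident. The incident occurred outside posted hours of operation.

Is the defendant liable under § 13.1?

No — not liable.

(i) public area — not satisfied.
(ii) complaint lodged — not met.
(iii) no signage posted — not met.
So (a) is not satisfied (F OR F OR F).
(b) not (consent to enter) — holds.
(1): F AND T → false.
(a) exclusive control — fails.
(i) proximate cause — fails.
(ii) not (during posted hours) — met.
(iii) no remedial action — fails.
So (b) is satisfied (F OR T OR F).
(2): F AND T → false.
Overall: F OR F → false.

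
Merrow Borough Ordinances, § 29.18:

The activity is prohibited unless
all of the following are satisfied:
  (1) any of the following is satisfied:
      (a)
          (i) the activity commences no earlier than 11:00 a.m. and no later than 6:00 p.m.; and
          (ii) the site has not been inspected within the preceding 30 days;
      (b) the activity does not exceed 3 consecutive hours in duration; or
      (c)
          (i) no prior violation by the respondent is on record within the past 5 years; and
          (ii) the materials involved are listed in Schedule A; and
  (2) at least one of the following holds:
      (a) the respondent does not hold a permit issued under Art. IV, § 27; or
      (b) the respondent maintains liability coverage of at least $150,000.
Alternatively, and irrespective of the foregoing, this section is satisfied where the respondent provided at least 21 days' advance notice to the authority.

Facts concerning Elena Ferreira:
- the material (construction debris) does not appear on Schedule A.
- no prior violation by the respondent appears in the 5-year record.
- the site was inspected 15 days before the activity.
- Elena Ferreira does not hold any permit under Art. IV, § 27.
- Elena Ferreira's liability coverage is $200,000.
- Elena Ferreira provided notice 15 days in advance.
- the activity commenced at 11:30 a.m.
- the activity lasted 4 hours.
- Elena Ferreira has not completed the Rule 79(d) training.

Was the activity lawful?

No — unlawful.

(i) start within hours — holds.
(ii) not (site inspected) — fails.
(a) = T AND F = false.
(b) ≤ 3 hrs duration — not met.
(i) no prior violation — satisfied.
(ii) Schedule A material — not satisfied.
(c): T AND F → false.
So (1) is not satisfied (F OR F OR F).
(a) not (holds permit) — met.
(b) coverage ≥ $150,000 — holds.
(2) = T OR T = true.
So Overall is not satisfied (F AND T).
Exception (≥21 days' notice) — not satisfied.
Result: main false OR exception false → false.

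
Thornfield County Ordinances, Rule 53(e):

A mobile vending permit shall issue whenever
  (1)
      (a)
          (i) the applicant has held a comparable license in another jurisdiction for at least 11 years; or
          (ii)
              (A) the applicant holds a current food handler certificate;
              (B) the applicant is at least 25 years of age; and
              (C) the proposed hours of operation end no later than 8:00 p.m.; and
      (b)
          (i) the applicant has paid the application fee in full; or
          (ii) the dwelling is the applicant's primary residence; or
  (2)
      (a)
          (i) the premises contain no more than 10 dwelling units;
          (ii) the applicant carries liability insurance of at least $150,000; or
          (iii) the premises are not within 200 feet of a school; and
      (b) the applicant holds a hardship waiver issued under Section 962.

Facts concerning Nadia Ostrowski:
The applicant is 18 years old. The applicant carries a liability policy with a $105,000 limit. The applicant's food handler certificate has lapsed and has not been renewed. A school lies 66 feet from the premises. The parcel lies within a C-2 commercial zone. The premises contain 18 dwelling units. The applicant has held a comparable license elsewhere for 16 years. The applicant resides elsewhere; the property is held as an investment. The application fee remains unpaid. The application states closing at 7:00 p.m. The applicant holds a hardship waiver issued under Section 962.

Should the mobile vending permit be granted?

(i) prior license ≥ 11 yr — holds.
(A) food handler cert. — fails.
(B) age ≥ 25 — fails.
(C) closes by 8 p.m. — satisfied.
(ii): F AND F AND T → false.
(a) = T OR F = true.
(i) fee paid — fails.
(ii) primary residence — not met.
So (b) is not satisfied (F OR F).
(1) = T AND F = false.
(i) ≤ 10 units — fails.
(ii) insurance ≥ $150,000 — not met.
(iii) ≥200 ft from school — not satisfied.
(a) = F OR F OR F = false.
(b) hardship waiver — holds.
So (2) is not satisfied (F AND T).
So Overall is not satisfied (F OR F).

No — denied.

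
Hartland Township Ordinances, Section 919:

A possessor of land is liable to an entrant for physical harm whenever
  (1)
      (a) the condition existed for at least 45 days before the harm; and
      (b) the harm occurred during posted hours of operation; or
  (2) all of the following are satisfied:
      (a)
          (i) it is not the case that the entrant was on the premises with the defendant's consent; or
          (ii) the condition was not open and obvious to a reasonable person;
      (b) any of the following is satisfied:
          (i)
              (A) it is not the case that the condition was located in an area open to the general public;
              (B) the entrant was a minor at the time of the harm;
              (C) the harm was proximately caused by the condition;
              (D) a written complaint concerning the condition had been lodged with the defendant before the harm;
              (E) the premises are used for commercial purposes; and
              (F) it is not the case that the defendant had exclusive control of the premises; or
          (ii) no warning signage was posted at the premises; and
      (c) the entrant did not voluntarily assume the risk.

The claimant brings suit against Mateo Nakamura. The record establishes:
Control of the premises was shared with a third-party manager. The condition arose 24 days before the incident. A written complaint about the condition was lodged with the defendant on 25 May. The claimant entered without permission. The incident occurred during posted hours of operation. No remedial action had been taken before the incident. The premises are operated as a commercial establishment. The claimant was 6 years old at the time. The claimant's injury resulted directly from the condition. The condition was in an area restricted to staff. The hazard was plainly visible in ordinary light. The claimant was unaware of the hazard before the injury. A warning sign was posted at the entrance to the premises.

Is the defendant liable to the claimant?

(a) condition ≥45 days old — fails.
(b) during posted hours — satisfied.
So (1) is not satisfied (F AND T).
(i) not (consent to enter) — met.
(ii) not open/obvious — not satisfied.
(a): T OR F → true.
(A) not (public area) — holds.
(B) entrant a minor — satisfied.
(C) proximate cause — met.
(D) complaint lodged — satisfied.
(E) commercial use — satisfied.
(F) not (exclusive control) — met.
(i): T AND T AND T AND T AND T AND T → true.
(ii) no signage posted — not met.
(b) = T OR F = true.
(c) no assumed risk — satisfied.
So (2) is satisfied (T AND T AND T).
Overall = F OR T = true.

Yes — liable.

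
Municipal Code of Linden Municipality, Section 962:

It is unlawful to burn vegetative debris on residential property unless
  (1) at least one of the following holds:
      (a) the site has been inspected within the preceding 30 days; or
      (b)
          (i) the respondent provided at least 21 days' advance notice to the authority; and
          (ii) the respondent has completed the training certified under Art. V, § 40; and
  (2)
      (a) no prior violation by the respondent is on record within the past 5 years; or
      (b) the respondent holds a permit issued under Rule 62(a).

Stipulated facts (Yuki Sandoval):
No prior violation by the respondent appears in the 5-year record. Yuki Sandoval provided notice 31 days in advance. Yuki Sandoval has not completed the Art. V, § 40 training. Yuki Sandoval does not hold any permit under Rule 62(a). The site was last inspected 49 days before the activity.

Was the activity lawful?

No — unlawful.

(a) site inspected — not satisfied.
(i) ≥21 days' notice — holds.
(ii) training certified — not satisfied.
So (b) is not satisfied (T AND F).
So (1) is not satisfied (F OR F).
(a) no prior violation — met.
(b) holds permit — fails.
So (2) is satisfied (T OR F).
Overall: F AND T → false.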